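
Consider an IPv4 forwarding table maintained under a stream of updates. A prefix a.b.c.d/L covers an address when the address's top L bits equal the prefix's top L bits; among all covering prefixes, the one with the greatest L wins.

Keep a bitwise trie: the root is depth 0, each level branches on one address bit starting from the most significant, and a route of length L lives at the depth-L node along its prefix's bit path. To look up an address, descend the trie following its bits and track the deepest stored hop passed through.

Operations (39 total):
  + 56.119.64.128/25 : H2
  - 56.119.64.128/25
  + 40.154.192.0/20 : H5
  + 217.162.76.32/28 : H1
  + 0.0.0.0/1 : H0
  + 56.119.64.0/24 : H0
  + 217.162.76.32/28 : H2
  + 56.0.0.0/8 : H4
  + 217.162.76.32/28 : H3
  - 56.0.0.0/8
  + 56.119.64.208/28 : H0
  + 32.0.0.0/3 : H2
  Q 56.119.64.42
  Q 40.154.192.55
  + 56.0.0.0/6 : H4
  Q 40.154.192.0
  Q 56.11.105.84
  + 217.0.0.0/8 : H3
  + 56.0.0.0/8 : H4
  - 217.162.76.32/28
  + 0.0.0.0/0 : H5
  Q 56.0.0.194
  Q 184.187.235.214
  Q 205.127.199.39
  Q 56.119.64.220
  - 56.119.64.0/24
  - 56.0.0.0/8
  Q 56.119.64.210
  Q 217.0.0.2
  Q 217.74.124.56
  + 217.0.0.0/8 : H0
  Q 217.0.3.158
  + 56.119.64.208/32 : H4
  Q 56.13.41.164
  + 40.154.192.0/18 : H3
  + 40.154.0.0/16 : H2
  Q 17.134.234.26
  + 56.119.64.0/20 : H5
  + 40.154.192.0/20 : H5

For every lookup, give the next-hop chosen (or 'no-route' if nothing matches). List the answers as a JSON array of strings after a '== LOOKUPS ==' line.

Trace:
  add 56.119.64.128/25 -> H2 at depth 25
  del 56.119.64.128/25 (clear depth 25)
  add 40.154.192.0/20 -> H5 at depth 20
  add 217.162.76.32/28 -> H1 at depth 28
  add 0.0.0.0/1 -> H0 at depth 1
  add 56.119.64.0/24 -> H0 at depth 24
  add 217.162.76.32/28 -> H2 at depth 28
  add 56.0.0.0/8 -> H4 at depth 8
  add 217.162.76.32/28 -> H3 at depth 28
  del 56.0.0.0/8 (clear depth 8)
  add 56.119.64.208/28 -> H0 at depth 28
  add 32.0.0.0/3 -> H2 at depth 3
  Q 56.119.64.42: descend 001110000111011101000000 ; hops seen [H0,H2,H0] ; pick H0
  Q 40.154.192.55: descend 00101000100110101100 ; hops seen [H0,H2,H5] ; pick H5
  add 56.0.0.0/6 -> H4 at depth 6
  Q 40.154.192.0: descend 00101000100110101100 ; hops seen [H0,H2,H5] ; pick H5
  Q 56.11.105.84: descend 001110000 ; hops seen [H0,H2,H4] ; pick H4
  add 217.0.0.0/8 -> H3 at depth 8
  add 56.0.0.0/8 -> H4 at depth 8
  del 217.162.76.32/28 (clear depth 28)
  add 0.0.0.0/0 -> H5 at depth 0
  Q 56.0.0.194: descend 001110000 ; hops seen [H5,H0,H2,H4,H4] ; pick H4
  Q 184.187.235.214: descend 1 ; hops seen [H5] ; pick H5
  Q 205.127.199.39: descend 110 ; hops seen [H5] ; pick H5
  Q 56.119.64.220: descend 0011100001110111010000001101 ; hops seen [H5,H0,H2,H4,H4,H0,H0] ; pick H0
  del 56.119.64.0/24 (clear depth 24)
  del 56.0.0.0/8 (clear depth 8)
  Q 56.119.64.210: descend 0011100001110111010000001101 ; hops seen [H5,H0,H2,H4,H0] ; pick H0
  Q 217.0.0.2: descend 11011001 ; hops seen [H5,H3] ; pick H3
  Q 217.74.124.56: descend 11011001 ; hops seen [H5,H3] ; pick H3
  add 217.0.0.0/8 -> H0 at depth 8
  Q 217.0.3.158: descend 11011001 ; hops seen [H5,H0] ; pick H0
  add 56.119.64.208/32 -> H4 at depth 32
  Q 56.13.41.164: descend 001110000 ; hops seen [H5,H0,H2,H4] ; pick H4
  add 40.154.192.0/18 -> H3 at depth 18
  add 40.154.0.0/16 -> H2 at depth 16
  Q 17.134.234.26: descend 00 ; hops seen [H5,H0] ; pick H0
  add 56.119.64.0/20 -> H5 at depth 20
  add 40.154.192.0/20 -> H5 at depth 20

== LOOKUPS ==
["H0","H5","H5","H4","H4","H5","H5","H0","H0","H3","H3","H0","H4","H0"]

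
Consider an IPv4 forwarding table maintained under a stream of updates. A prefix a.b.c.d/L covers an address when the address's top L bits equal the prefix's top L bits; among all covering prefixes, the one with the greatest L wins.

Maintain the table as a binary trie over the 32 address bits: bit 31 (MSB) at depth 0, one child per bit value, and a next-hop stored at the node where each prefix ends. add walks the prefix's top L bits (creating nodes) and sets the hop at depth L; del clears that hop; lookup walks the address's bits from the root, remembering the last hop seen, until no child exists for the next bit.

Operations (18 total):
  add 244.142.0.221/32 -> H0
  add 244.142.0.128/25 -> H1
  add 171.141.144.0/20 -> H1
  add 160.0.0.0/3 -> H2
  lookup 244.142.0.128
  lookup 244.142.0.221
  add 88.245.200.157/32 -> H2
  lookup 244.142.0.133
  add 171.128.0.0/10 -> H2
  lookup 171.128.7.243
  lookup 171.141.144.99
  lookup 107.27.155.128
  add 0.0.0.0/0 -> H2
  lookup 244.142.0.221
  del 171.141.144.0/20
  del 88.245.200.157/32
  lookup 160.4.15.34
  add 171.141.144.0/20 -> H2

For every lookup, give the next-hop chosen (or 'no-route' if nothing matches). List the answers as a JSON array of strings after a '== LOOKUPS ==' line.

Apply in order:
  + 244.142.0.221/32 (H0) depth=32
  + 244.142.0.128/25 (H1) depth=25
  + 171.141.144.0/20 (H1) depth=20
  + 160.0.0.0/3 (H2) depth=3
  ? 244.142.0.128  path d0:-→d1:-→d2:-→d3:-→d4:-→d5:-→d6:-→d7:-→d8:-→d9:-→d10:-→d11:-→d12:-→d13:-→d14:-→d15:-→d16:-→d17:-→d18:-→d19:-→d20:-→d21:-→d22:-→d23:-→d24:-→d25:H1  best=H1
  ? 244.142.0.221  path d0:-→d1:-→d2:-→d3:-→d4:-→d5:-→d6:-→d7:-→d8:-→d9:-→d10:-→d11:-→d12:-→d13:-→d14:-→d15:-→d16:-→d17:-→d18:-→d19:-→d20:-→d21:-→d22:-→d23:-→d24:-→d25:H1→d26:-→d27:-→d28:-→d29:-→d30:-→d31:-→d32:H0  best=H0
  + 88.245.200.157/32 (H2) depth=32
  ? 244.142.0.133  path d0:-→d1:-→d2:-→d3:-→d4:-→d5:-→d6:-→d7:-→d8:-→d9:-→d10:-→d11:-→d12:-→d13:-→d14:-→d15:-→d16:-→d17:-→d18:-→d19:-→d20:-→d21:-→d22:-→d23:-→d24:-→d25:H1  best=H1
  + 171.128.0.0/10 (H2) depth=10
  ? 171.128.7.243  path d0:-→d1:-→d2:-→d3:H2→d4:-→d5:-→d6:-→d7:-→d8:-→d9:-→d10:H2→d11:-→d12:-  best=H2
  ? 171.141.144.99  path d0:-→d1:-→d2:-→d3:H2→d4:-→d5:-→d6:-→d7:-→d8:-→d9:-→d10:H2→d11:-→d12:-→d13:-→d14:-→d15:-→d16:-→d17:-→d18:-→d19:-→d20:H1  best=H1
  ? 107.27.155.128  path d0:-→d1:-→d2:-  best=no-route
  + 0.0.0.0/0 (H2) depth=0
  ? 244.142.0.221  path d0:H2→d1:-→d2:-→d3:-→d4:-→d5:-→d6:-→d7:-→d8:-→d9:-→d10:-→d11:-→d12:-→d13:-→d14:-→d15:-→d16:-→d17:-→d18:-→d19:-→d20:-→d21:-→d22:-→d23:-→d24:-→d25:H1→d26:-→d27:-→d28:-→d29:-→d30:-→d31:-→d32:H0  best=H0
  del 171.141.144.0/20 (clear depth 20)
  del 88.245.200.157/32 (clear depth 32)
  ? 160.4.15.34  path d0:H2→d1:-→d2:-→d3:H2→d4:-  best=H2
  + 171.141.144.0/20 (H2) depth=20

== LOOKUPS ==
["H1","H0","H1","H2","H1","no-route","H0","H2"]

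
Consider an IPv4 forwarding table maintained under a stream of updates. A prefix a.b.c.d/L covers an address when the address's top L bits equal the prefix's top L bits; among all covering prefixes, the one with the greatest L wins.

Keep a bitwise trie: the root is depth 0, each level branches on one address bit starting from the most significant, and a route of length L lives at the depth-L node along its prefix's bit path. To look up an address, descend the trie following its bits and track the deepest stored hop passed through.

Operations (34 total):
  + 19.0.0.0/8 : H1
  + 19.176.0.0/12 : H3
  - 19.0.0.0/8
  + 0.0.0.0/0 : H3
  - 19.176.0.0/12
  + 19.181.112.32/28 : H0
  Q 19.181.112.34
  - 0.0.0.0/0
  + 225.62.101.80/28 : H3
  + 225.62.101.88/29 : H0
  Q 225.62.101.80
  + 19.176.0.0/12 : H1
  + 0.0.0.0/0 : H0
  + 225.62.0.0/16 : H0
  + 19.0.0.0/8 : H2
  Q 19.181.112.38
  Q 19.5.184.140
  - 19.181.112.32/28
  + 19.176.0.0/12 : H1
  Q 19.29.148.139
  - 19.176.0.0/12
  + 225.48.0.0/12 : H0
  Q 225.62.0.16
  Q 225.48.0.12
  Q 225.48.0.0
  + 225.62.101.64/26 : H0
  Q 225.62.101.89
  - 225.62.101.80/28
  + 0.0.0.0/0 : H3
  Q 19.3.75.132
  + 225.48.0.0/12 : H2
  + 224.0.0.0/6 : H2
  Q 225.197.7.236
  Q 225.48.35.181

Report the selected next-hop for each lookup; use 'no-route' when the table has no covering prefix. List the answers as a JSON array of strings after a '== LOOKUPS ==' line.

Apply in order:
  + 19.0.0.0/8 (H1) depth=8
  + 19.176.0.0/12 (H3) depth=12
  del 19.0.0.0/8 (clear depth 8)
  + 0.0.0.0/0 (H3) depth=0
  del 19.176.0.0/12 (clear depth 12)
  + 19.181.112.32/28 (H0) depth=28
  lookup 19.181.112.34: bits 0001001110110101011100000010 walk d0:H3→d1:-→d2:-→d3:-→d4:-→d5:-→d6:-→d7:-→d8:-→d9:-→d10:-→d11:-→d12:-→d13:-→d14:-→d15:-→d16:-→d17:-→d18:-→d19:-→d20:-→d21:-→d22:-→d23:-→d24:-→d25:-→d26:-→d27:-→d28:H0 -> H0
  del 0.0.0.0/0 (clear depth 0)
  + 225.62.101.80/28 (H3) depth=28
  + 225.62.101.88/29 (H0) depth=29
  lookup 225.62.101.80: bits 1110000100111110011001010101 walk d0:-→d1:-→d2:-→d3:-→d4:-→d5:-→d6:-→d7:-→d8:-→d9:-→d10:-→d11:-→d12:-→d13:-→d14:-→d15:-→d16:-→d17:-→d18:-→d19:-→d20:-→d21:-→d22:-→d23:-→d24:-→d25:-→d26:-→d27:-→d28:H3 -> H3
  + 19.176.0.0/12 (H1) depth=12
  + 0.0.0.0/0 (H0) depth=0
  + 225.62.0.0/16 (H0) depth=16
  + 19.0.0.0/8 (H2) depth=8
  lookup 19.181.112.38: bits 0001001110110101011100000010 walk d0:H0→d1:-→d2:-→d3:-→d4:-→d5:-→d6:-→d7:-→d8:H2→d9:-→d10:-→d11:-→d12:H1→d13:-→d14:-→d15:-→d16:-→d17:-→d18:-→d19:-→d20:-→d21:-→d22:-→d23:-→d24:-→d25:-→d26:-→d27:-→d28:H0 -> H0
  lookup 19.5.184.140: bits 00010011 walk d0:H0→d1:-→d2:-→d3:-→d4:-→d5:-→d6:-→d7:-→d8:H2 -> H2
  del 19.181.112.32/28 (clear depth 28)
  + 19.176.0.0/12 (H1) depth=12
  lookup 19.29.148.139: bits 00010011 walk d0:H0→d1:-→d2:-→d3:-→d4:-→d5:-→d6:-→d7:-→d8:H2 -> H2
  del 19.176.0.0/12 (clear depth 12)
  + 225.48.0.0/12 (H0) depth=12
  lookup 225.62.0.16: bits 11100001001111100 walk d0:H0→d1:-→d2:-→d3:-→d4:-→d5:-→d6:-→d7:-→d8:-→d9:-→d10:-→d11:-→d12:H0→d13:-→d14:-→d15:-→d16:H0→d17:- -> H0
  lookup 225.48.0.12: bits 111000010011 walk d0:H0→d1:-→d2:-→d3:-→d4:-→d5:-→d6:-→d7:-→d8:-→d9:-→d10:-→d11:-→d12:H0 -> H0
  lookup 225.48.0.0: bits 111000010011 walk d0:H0→d1:-→d2:-→d3:-→d4:-→d5:-→d6:-→d7:-→d8:-→d9:-→d10:-→d11:-→d12:H0 -> H0
  + 225.62.101.64/26 (H0) depth=26
  lookup 225.62.101.89: bits 11100001001111100110010101011 walk d0:H0→d1:-→d2:-→d3:-→d4:-→d5:-→d6:-→d7:-→d8:-→d9:-→d10:-→d11:-→d12:H0→d13:-→d14:-→d15:-→d16:H0→d17:-→d18:-→d19:-→d20:-→d21:-→d22:-→d23:-→d24:-→d25:-→d26:H0→d27:-→d28:H3→d29:H0 -> H0
  del 225.62.101.80/28 (clear depth 28)
  + 0.0.0.0/0 (H3) depth=0
  lookup 19.3.75.132: bits 00010011 walk d0:H3→d1:-→d2:-→d3:-→d4:-→d5:-→d6:-→d7:-→d8:H2 -> H2
  + 225.48.0.0/12 (H2) depth=12
  + 224.0.0.0/6 (H2) depth=6
  lookup 225.197.7.236: bits 11100001 walk d0:H3→d1:-→d2:-→d3:-→d4:-→d5:-→d6:H2→d7:-→d8:- -> H2
  lookup 225.48.35.181: bits 111000010011 walk d0:H3→d1:-→d2:-→d3:-→d4:-→d5:-→d6:H2→d7:-→d8:-→d9:-→d10:-→d11:-→d12:H2 -> H2

== LOOKUPS ==
["H0","H3","H0","H2","H2","H0","H0","H0","H0","H2","H2","H2"]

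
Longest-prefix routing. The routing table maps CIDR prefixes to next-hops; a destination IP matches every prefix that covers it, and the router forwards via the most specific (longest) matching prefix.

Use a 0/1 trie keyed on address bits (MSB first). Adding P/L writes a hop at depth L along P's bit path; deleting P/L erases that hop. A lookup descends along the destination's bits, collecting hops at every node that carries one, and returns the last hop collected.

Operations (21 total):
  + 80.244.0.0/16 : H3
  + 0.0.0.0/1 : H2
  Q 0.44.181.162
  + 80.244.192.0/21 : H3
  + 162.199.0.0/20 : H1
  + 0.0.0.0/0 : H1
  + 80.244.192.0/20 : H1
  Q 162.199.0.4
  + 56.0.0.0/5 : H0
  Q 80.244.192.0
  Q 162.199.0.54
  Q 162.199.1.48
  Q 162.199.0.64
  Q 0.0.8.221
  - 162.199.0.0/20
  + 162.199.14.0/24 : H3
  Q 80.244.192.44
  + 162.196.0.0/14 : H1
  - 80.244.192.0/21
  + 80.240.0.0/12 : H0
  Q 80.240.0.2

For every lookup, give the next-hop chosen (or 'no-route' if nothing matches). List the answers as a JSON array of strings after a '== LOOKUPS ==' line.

Trace:
  add 80.244.0.0/16 -> H3 at depth 16
  add 0.0.0.0/1 -> H2 at depth 1
  ? 0.44.181.162  path d0:-→d1:H2  best=H2
  add 80.244.192.0/21 -> H3 at depth 21
  add 162.199.0.0/20 -> H1 at depth 20
  add 0.0.0.0/0 -> H1 at depth 0
  add 80.244.192.0/20 -> H1 at depth 20
  ? 162.199.0.4  path d0:H1→d1:-→d2:-→d3:-→d4:-→d5:-→d6:-→d7:-→d8:-→d9:-→d10:-→d11:-→d12:-→d13:-→d14:-→d15:-→d16:-→d17:-→d18:-→d19:-→d20:H1  best=H1
  add 56.0.0.0/5 -> H0 at depth 5
  ? 80.244.192.0  path d0:H1→d1:H2→d2:-→d3:-→d4:-→d5:-→d6:-→d7:-→d8:-→d9:-→d10:-→d11:-→d12:-→d13:-→d14:-→d15:-→d16:H3→d17:-→d18:-→d19:-→d20:H1→d21:H3  best=H3
  ? 162.199.0.54  path d0:H1→d1:-→d2:-→d3:-→d4:-→d5:-→d6:-→d7:-→d8:-→d9:-→d10:-→d11:-→d12:-→d13:-→d14:-→d15:-→d16:-→d17:-→d18:-→d19:-→d20:H1  best=H1
  ? 162.199.1.48  path d0:H1→d1:-→d2:-→d3:-→d4:-→d5:-→d6:-→d7:-→d8:-→d9:-→d10:-→d11:-→d12:-→d13:-→d14:-→d15:-→d16:-→d17:-→d18:-→d19:-→d20:H1  best=H1
  ? 162.199.0.64  path d0:H1→d1:-→d2:-→d3:-→d4:-→d5:-→d6:-→d7:-→d8:-→d9:-→d10:-→d11:-→d12:-→d13:-→d14:-→d15:-→d16:-→d17:-→d18:-→d19:-→d20:H1  best=H1
  ? 0.0.8.221  path d0:H1→d1:H2→d2:-  best=H2
  del 162.199.0.0/20 (clear depth 20)
  add 162.199.14.0/24 -> H3 at depth 24
  ? 80.244.192.44  path d0:H1→d1:H2→d2:-→d3:-→d4:-→d5:-→d6:-→d7:-→d8:-→d9:-→d10:-→d11:-→d12:-→d13:-→d14:-→d15:-→d16:H3→d17:-→d18:-→d19:-→d20:H1→d21:H3  best=H3
  add 162.196.0.0/14 -> H1 at depth 14
  del 80.244.192.0/21 (clear depth 21)
  add 80.240.0.0/12 -> H0 at depth 12
  ? 80.240.0.2  path d0:H1→d1:H2→d2:-→d3:-→d4:-→d5:-→d6:-→d7:-→d8:-→d9:-→d10:-→d11:-→d12:H0→d13:-  best=H0

== LOOKUPS ==
["H2","H1","H3","H1","H1","H1","H2","H3","H0"]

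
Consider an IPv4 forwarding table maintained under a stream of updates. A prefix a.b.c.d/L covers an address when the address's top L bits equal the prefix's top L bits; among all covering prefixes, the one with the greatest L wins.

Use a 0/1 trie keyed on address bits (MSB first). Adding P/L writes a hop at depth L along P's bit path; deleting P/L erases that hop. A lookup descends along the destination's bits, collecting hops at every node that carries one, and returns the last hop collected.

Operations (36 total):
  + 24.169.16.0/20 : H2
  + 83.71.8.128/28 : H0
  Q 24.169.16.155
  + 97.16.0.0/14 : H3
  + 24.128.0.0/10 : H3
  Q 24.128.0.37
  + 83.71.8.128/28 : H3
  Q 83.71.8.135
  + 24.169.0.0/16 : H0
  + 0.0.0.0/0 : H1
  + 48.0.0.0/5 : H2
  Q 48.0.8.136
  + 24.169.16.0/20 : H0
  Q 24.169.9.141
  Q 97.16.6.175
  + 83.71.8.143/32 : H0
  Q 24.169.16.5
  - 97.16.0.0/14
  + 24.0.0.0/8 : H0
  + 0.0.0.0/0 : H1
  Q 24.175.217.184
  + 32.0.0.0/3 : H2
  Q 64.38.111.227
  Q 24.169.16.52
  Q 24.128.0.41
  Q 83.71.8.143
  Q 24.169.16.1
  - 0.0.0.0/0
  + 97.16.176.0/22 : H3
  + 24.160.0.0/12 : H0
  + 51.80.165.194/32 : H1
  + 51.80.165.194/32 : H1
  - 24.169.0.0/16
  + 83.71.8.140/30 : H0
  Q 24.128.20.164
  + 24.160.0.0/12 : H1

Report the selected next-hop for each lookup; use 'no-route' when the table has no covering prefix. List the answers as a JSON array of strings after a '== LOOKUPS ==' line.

Process each operation:
  + 24.169.16.0/20 (H2) depth=20
  + 83.71.8.128/28 (H0) depth=28
  ? 24.169.16.155  path d0:-→d1:-→d2:-→d3:-→d4:-→d5:-→d6:-→d7:-→d8:-→d9:-→d10:-→d11:-→d12:-→d13:-→d14:-→d15:-→d16:-→d17:-→d18:-→d19:-→d20:H2  best=H2
  + 97.16.0.0/14 (H3) depth=14
  + 24.128.0.0/10 (H3) depth=10
  ? 24.128.0.37  path d0:-→d1:-→d2:-→d3:-→d4:-→d5:-→d6:-→d7:-→d8:-→d9:-→d10:H3  best=H3
  + 83.71.8.128/28 (H3) depth=28
  ? 83.71.8.135  path d0:-→d1:-→d2:-→d3:-→d4:-→d5:-→d6:-→d7:-→d8:-→d9:-→d10:-→d11:-→d12:-→d13:-→d14:-→d15:-→d16:-→d17:-→d18:-→d19:-→d20:-→d21:-→d22:-→d23:-→d24:-→d25:-→d26:-→d27:-→d28:H3  best=H3
  + 24.169.0.0/16 (H0) depth=16
  + 0.0.0.0/0 (H1) depth=0
  + 48.0.0.0/5 (H2) depth=5
  ? 48.0.8.136  path d0:H1→d1:-→d2:-→d3:-→d4:-→d5:H2  best=H2
  + 24.169.16.0/20 (H0) depth=20
  ? 24.169.9.141  path d0:H1→d1:-→d2:-→d3:-→d4:-→d5:-→d6:-→d7:-→d8:-→d9:-→d10:H3→d11:-→d12:-→d13:-→d14:-→d15:-→d16:H0→d17:-→d18:-→d19:-  best=H0
  ? 97.16.6.175  path d0:H1→d1:-→d2:-→d3:-→d4:-→d5:-→d6:-→d7:-→d8:-→d9:-→d10:-→d11:-→d12:-→d13:-→d14:H3  best=H3
  + 83.71.8.143/32 (H0) depth=32
  ? 24.169.16.5  path d0:H1→d1:-→d2:-→d3:-→d4:-→d5:-→d6:-→d7:-→d8:-→d9:-→d10:H3→d11:-→d12:-→d13:-→d14:-→d15:-→d16:H0→d17:-→d18:-→d19:-→d20:H0  best=H0
  - 97.16.0.0/14 clear@14
  + 24.0.0.0/8 (H0) depth=8
  + 0.0.0.0/0 (H1) depth=0
  ? 24.175.217.184  path d0:H1→d1:-→d2:-→d3:-→d4:-→d5:-→d6:-→d7:-→d8:H0→d9:-→d10:H3→d11:-→d12:-→d13:-  best=H3
  + 32.0.0.0/3 (H2) depth=3
  ? 64.38.111.227  path d0:H1→d1:-→d2:-→d3:-  best=H1
  ? 24.169.16.52  path d0:H1→d1:-→d2:-→d3:-→d4:-→d5:-→d6:-→d7:-→d8:H0→d9:-→d10:H3→d11:-→d12:-→d13:-→d14:-→d15:-→d16:H0→d17:-→d18:-→d19:-→d20:H0  best=H0
  ? 24.128.0.41  path d0:H1→d1:-→d2:-→d3:-→d4:-→d5:-→d6:-→d7:-→d8:H0→d9:-→d10:H3  best=H3
  ? 83.71.8.143  path d0:H1→d1:-→d2:-→d3:-→d4:-→d5:-→d6:-→d7:-→d8:-→d9:-→d10:-→d11:-→d12:-→d13:-→d14:-→d15:-→d16:-→d17:-→d18:-→d19:-→d20:-→d21:-→d22:-→d23:-→d24:-→d25:-→d26:-→d27:-→d28:H3→d29:-→d30:-→d31:-→d32:H0  best=H0
  ? 24.169.16.1  path d0:H1→d1:-→d2:-→d3:-→d4:-→d5:-→d6:-→d7:-→d8:H0→d9:-→d10:H3→d11:-→d12:-→d13:-→d14:-→d15:-→d16:H0→d17:-→d18:-→d19:-→d20:H0  best=H0
  - 0.0.0.0/0 clear@0
  + 97.16.176.0/22 (H3) depth=22
  + 24.160.0.0/12 (H0) depth=12
  + 51.80.165.194/32 (H1) depth=32
  + 51.80.165.194/32 (H1) depth=32
  - 24.169.0.0/16 clear@16
  + 83.71.8.140/30 (H0) depth=30
  ? 24.128.20.164  path d0:-→d1:-→d2:-→d3:-→d4:-→d5:-→d6:-→d7:-→d8:H0→d9:-→d10:H3  best=H3
  + 24.160.0.0/12 (H1) depth=12

== LOOKUPS ==
["H2","H3","H3","H2","H0","H3","H0","H3","H1","H0","H3","H0","H0","H3"]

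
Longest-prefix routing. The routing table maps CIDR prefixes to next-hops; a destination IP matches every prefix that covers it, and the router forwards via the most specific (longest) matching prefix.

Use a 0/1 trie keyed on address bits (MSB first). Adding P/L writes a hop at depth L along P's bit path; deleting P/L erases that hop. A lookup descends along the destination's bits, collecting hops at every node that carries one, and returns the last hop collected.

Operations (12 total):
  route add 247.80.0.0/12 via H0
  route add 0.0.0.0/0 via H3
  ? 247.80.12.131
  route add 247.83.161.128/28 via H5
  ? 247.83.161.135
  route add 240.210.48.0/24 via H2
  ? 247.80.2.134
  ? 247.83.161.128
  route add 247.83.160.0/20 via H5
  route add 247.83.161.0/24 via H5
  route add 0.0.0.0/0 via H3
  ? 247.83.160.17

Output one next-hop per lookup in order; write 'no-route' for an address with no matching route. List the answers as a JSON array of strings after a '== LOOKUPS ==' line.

Apply in order:
  add 247.80.0.0/12 -> H0 at depth 12
  add 0.0.0.0/0 -> H3 at depth 0
  lookup 247.80.12.131: bits 111101110101 walk d0:H3→d1:-→d2:-→d3:-→d4:-→d5:-→d6:-→d7:-→d8:-→d9:-→d10:-→d11:-→d12:H0 -> H0
  add 247.83.161.128/28 -> H5 at depth 28
  lookup 247.83.161.135: bits 1111011101010011101000011000 walk d0:H3→d1:-→d2:-→d3:-→d4:-→d5:-→d6:-→d7:-→d8:-→d9:-→d10:-→d11:-→d12:H0→d13:-→d14:-→d15:-→d16:-→d17:-→d18:-→d19:-→d20:-→d21:-→d22:-→d23:-→d24:-→d25:-→d26:-→d27:-→d28:H5 -> H5
  add 240.210.48.0/24 -> H2 at depth 24
  lookup 247.80.2.134: bits 11110111010100 walk d0:H3→d1:-→d2:-→d3:-→d4:-→d5:-→d6:-→d7:-→d8:-→d9:-→d10:-→d11:-→d12:H0→d13:-→d14:- -> H0
  lookup 247.83.161.128: bits 1111011101010011101000011000 walk d0:H3→d1:-→d2:-→d3:-→d4:-→d5:-→d6:-→d7:-→d8:-→d9:-→d10:-→d11:-→d12:H0→d13:-→d14:-→d15:-→d16:-→d17:-→d18:-→d19:-→d20:-→d21:-→d22:-→d23:-→d24:-→d25:-→d26:-→d27:-→d28:H5 -> H5
  add 247.83.160.0/20 -> H5 at depth 20
  add 247.83.161.0/24 -> H5 at depth 24
  add 0.0.0.0/0 -> H3 at depth 0
  lookup 247.83.160.17: bits 11110111010100111010000 walk d0:H3→d1:-→d2:-→d3:-→d4:-→d5:-→d6:-→d7:-→d8:-→d9:-→d10:-→d11:-→d12:H0→d13:-→d14:-→d15:-→d16:-→d17:-→d18:-→d19:-→d20:H5→d21:-→d22:-→d23:- -> H5

== LOOKUPS ==
["H0","H5","H0","H5","H5"]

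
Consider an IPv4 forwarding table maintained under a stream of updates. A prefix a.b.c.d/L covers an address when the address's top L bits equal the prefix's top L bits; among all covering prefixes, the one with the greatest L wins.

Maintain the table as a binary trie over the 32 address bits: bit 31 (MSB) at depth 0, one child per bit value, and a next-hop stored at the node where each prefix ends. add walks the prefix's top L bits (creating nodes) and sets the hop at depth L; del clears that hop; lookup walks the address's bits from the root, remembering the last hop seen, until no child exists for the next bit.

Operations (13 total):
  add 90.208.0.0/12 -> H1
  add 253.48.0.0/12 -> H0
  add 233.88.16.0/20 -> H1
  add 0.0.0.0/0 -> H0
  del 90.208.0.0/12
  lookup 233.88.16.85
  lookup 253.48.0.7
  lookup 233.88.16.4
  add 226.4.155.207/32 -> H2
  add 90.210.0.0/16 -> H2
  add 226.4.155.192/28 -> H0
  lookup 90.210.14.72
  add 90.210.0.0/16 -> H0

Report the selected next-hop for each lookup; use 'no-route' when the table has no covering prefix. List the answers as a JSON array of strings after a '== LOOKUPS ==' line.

Process each operation:
  add 90.208.0.0/12 -> H1 at depth 12
  add 253.48.0.0/12 -> H0 at depth 12
  add 233.88.16.0/20 -> H1 at depth 20
  add 0.0.0.0/0 -> H0 at depth 0
  del 90.208.0.0/12 (clear depth 12)
  Q 233.88.16.85: descend 11101001010110000001 ; hops seen [H0,H1] ; pick H1
  Q 253.48.0.7: descend 111111010011 ; hops seen [H0,H0] ; pick H0
  Q 233.88.16.4: descend 11101001010110000001 ; hops seen [H0,H1] ; pick H1
  add 226.4.155.207/32 -> H2 at depth 32
  add 90.210.0.0/16 -> H2 at depth 16
  add 226.4.155.192/28 -> H0 at depth 28
  Q 90.210.14.72: descend 0101101011010010 ; hops seen [H0,H2] ; pick H2
  add 90.210.0.0/16 -> H0 at depth 16

== LOOKUPS ==
["H1","H0","H1","H2"]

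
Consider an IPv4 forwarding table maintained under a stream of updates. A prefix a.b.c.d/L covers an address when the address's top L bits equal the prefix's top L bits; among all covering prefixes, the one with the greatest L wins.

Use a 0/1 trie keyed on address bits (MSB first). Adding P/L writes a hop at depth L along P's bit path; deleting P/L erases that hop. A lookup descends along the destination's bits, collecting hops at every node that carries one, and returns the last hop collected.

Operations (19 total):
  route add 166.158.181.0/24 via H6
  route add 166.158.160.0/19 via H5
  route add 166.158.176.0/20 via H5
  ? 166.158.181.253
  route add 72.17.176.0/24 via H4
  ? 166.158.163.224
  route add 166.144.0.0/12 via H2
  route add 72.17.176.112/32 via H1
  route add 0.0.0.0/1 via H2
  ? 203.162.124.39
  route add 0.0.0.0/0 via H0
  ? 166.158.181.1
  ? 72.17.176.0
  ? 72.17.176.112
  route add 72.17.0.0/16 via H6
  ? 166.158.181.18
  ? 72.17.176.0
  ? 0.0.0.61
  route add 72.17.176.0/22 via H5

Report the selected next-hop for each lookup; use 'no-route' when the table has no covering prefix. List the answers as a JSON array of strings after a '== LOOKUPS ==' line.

Trace:
  + 166.158.181.0/24 (H6) depth=24
  + 166.158.160.0/19 (H5) depth=19
  + 166.158.176.0/20 (H5) depth=20
  ? 166.158.181.253  path d0:-→d1:-→d2:-→d3:-→d4:-→d5:-→d6:-→d7:-→d8:-→d9:-→d10:-→d11:-→d12:-→d13:-→d14:-→d15:-→d16:-→d17:-→d18:-→d19:H5→d20:H5→d21:-→d22:-→d23:-→d24:H6  best=H6
  + 72.17.176.0/24 (H4) depth=24
  ? 166.158.163.224  path d0:-→d1:-→d2:-→d3:-→d4:-→d5:-→d6:-→d7:-→d8:-→d9:-→d10:-→d11:-→d12:-→d13:-→d14:-→d15:-→d16:-→d17:-→d18:-→d19:H5  best=H5
  + 166.144.0.0/12 (H2) depth=12
  + 72.17.176.112/32 (H1) depth=32
  + 0.0.0.0/1 (H2) depth=1
  ? 203.162.124.39  path d0:-→d1:-  best=no-route
  + 0.0.0.0/0 (H0) depth=0
  ? 166.158.181.1  path d0:H0→d1:-→d2:-→d3:-→d4:-→d5:-→d6:-→d7:-→d8:-→d9:-→d10:-→d11:-→d12:H2→d13:-→d14:-→d15:-→d16:-→d17:-→d18:-→d19:H5→d20:H5→d21:-→d22:-→d23:-→d24:H6  best=H6
  ? 72.17.176.0  path d0:H0→d1:H2→d2:-→d3:-→d4:-→d5:-→d6:-→d7:-→d8:-→d9:-→d10:-→d11:-→d12:-→d13:-→d14:-→d15:-→d16:-→d17:-→d18:-→d19:-→d20:-→d21:-→d22:-→d23:-→d24:H4→d25:-  best=H4
  ? 72.17.176.112  path d0:H0→d1:H2→d2:-→d3:-→d4:-→d5:-→d6:-→d7:-→d8:-→d9:-→d10:-→d11:-→d12:-→d13:-→d14:-→d15:-→d16:-→d17:-→d18:-→d19:-→d20:-→d21:-→d22:-→d23:-→d24:H4→d25:-→d26:-→d27:-→d28:-→d29:-→d30:-→d31:-→d32:H1  best=H1
  + 72.17.0.0/16 (H6) depth=16
  ? 166.158.181.18  path d0:H0→d1:-→d2:-→d3:-→d4:-→d5:-→d6:-→d7:-→d8:-→d9:-→d10:-→d11:-→d12:H2→d13:-→d14:-→d15:-→d16:-→d17:-→d18:-→d19:H5→d20:H5→d21:-→d22:-→d23:-→d24:H6  best=H6
  ? 72.17.176.0  path d0:H0→d1:H2→d2:-→d3:-→d4:-→d5:-→d6:-→d7:-→d8:-→d9:-→d10:-→d11:-→d12:-→d13:-→d14:-→d15:-→d16:H6→d17:-→d18:-→d19:-→d20:-→d21:-→d22:-→d23:-→d24:H4→d25:-  best=H4
  ? 0.0.0.61  path d0:H0→d1:H2  best=H2
  + 72.17.176.0/22 (H5) depth=22

== LOOKUPS ==
["H6","H5","no-route","H6","H4","H1","H6","H4","H2"]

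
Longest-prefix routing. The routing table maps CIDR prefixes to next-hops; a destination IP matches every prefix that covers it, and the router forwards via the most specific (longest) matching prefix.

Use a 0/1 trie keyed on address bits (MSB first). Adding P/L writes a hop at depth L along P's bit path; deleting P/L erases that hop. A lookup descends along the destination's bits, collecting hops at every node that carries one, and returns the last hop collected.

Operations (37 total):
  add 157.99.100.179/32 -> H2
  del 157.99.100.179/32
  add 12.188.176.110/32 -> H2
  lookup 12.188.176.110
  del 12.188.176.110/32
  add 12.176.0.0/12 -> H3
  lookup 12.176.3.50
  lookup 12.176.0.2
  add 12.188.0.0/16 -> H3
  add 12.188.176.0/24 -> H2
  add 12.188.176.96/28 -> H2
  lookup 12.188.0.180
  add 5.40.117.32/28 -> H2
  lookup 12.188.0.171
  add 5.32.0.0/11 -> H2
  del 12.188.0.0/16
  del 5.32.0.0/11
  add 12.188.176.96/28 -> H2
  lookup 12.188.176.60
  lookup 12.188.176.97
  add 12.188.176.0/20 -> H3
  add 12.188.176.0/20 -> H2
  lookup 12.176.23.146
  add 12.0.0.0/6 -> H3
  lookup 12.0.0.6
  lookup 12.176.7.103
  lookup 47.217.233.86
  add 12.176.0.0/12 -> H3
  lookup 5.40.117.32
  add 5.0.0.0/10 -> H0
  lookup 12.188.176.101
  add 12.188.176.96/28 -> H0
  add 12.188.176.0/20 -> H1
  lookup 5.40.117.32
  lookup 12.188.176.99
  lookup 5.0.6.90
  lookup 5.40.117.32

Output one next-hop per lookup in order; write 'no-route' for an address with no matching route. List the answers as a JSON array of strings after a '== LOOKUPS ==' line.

Trace:
  + 157.99.100.179/32 (H2) depth=32
  - 157.99.100.179/32 clear@32
  + 12.188.176.110/32 (H2) depth=32
  ? 12.188.176.110  path d0:-→d1:-→d2:-→d3:-→d4:-→d5:-→d6:-→d7:-→d8:-→d9:-→d10:-→d11:-→d12:-→d13:-→d14:-→d15:-→d16:-→d17:-→d18:-→d19:-→d20:-→d21:-→d22:-→d23:-→d24:-→d25:-→d26:-→d27:-→d28:-→d29:-→d30:-→d31:-→d32:H2  best=H2
  - 12.188.176.110/32 clear@32
  + 12.176.0.0/12 (H3) depth=12
  ? 12.176.3.50  path d0:-→d1:-→d2:-→d3:-→d4:-→d5:-→d6:-→d7:-→d8:-→d9:-→d10:-→d11:-→d12:H3  best=H3
  ? 12.176.0.2  path d0:-→d1:-→d2:-→d3:-→d4:-→d5:-→d6:-→d7:-→d8:-→d9:-→d10:-→d11:-→d12:H3  best=H3
  + 12.188.0.0/16 (H3) depth=16
  + 12.188.176.0/24 (H2) depth=24
  + 12.188.176.96/28 (H2) depth=28
  ? 12.188.0.180  path d0:-→d1:-→d2:-→d3:-→d4:-→d5:-→d6:-→d7:-→d8:-→d9:-→d10:-→d11:-→d12:H3→d13:-→d14:-→d15:-→d16:H3  best=H3
  + 5.40.117.32/28 (H2) depth=28
  ? 12.188.0.171  path d0:-→d1:-→d2:-→d3:-→d4:-→d5:-→d6:-→d7:-→d8:-→d9:-→d10:-→d11:-→d12:H3→d13:-→d14:-→d15:-→d16:H3  best=H3
  + 5.32.0.0/11 (H2) depth=11
  - 12.188.0.0/16 clear@16
  - 5.32.0.0/11 clear@11
  + 12.188.176.96/28 (H2) depth=28
  ? 12.188.176.60  path d0:-→d1:-→d2:-→d3:-→d4:-→d5:-→d6:-→d7:-→d8:-→d9:-→d10:-→d11:-→d12:H3→d13:-→d14:-→d15:-→d16:-→d17:-→d18:-→d19:-→d20:-→d21:-→d22:-→d23:-→d24:H2→d25:-  best=H2
  ? 12.188.176.97  path d0:-→d1:-→d2:-→d3:-→d4:-→d5:-→d6:-→d7:-→d8:-→d9:-→d10:-→d11:-→d12:H3→d13:-→d14:-→d15:-→d16:-→d17:-→d18:-→d19:-→d20:-→d21:-→d22:-→d23:-→d24:H2→d25:-→d26:-→d27:-→d28:H2  best=H2
  + 12.188.176.0/20 (H3) depth=20
  + 12.188.176.0/20 (H2) depth=20
  ? 12.176.23.146  path d0:-→d1:-→d2:-→d3:-→d4:-→d5:-→d6:-→d7:-→d8:-→d9:-→d10:-→d11:-→d12:H3  best=H3
  + 12.0.0.0/6 (H3) depth=6
  ? 12.0.0.6  path d0:-→d1:-→d2:-→d3:-→d4:-→d5:-→d6:H3→d7:-→d8:-  best=H3
  ? 12.176.7.103  path d0:-→d1:-→d2:-→d3:-→d4:-→d5:-→d6:H3→d7:-→d8:-→d9:-→d10:-→d11:-→d12:H3  best=H3
  ? 47.217.233.86  path d0:-→d1:-→d2:-  best=no-route
  + 12.176.0.0/12 (H3) depth=12
  ? 5.40.117.32  path d0:-→d1:-→d2:-→d3:-→d4:-→d5:-→d6:-→d7:-→d8:-→d9:-→d10:-→d11:-→d12:-→d13:-→d14:-→d15:-→d16:-→d17:-→d18:-→d19:-→d20:-→d21:-→d22:-→d23:-→d24:-→d25:-→d26:-→d27:-→d28:H2  best=H2
  + 5.0.0.0/10 (H0) depth=10
  ? 12.188.176.101  path d0:-→d1:-→d2:-→d3:-→d4:-→d5:-→d6:H3→d7:-→d8:-→d9:-→d10:-→d11:-→d12:H3→d13:-→d14:-→d15:-→d16:-→d17:-→d18:-→d19:-→d20:H2→d21:-→d22:-→d23:-→d24:H2→d25:-→d26:-→d27:-→d28:H2  best=H2
  + 12.188.176.96/28 (H0) depth=28
  + 12.188.176.0/20 (H1) depth=20
  ? 5.40.117.32  path d0:-→d1:-→d2:-→d3:-→d4:-→d5:-→d6:-→d7:-→d8:-→d9:-→d10:H0→d11:-→d12:-→d13:-→d14:-→d15:-→d16:-→d17:-→d18:-→d19:-→d20:-→d21:-→d22:-→d23:-→d24:-→d25:-→d26:-→d27:-→d28:H2  best=H2
  ? 12.188.176.99  path d0:-→d1:-→d2:-→d3:-→d4:-→d5:-→d6:H3→d7:-→d8:-→d9:-→d10:-→d11:-→d12:H3→d13:-→d14:-→d15:-→d16:-→d17:-→d18:-→d19:-→d20:H1→d21:-→d22:-→d23:-→d24:H2→d25:-→d26:-→d27:-→d28:H0  best=H0
  ? 5.0.6.90  path d0:-→d1:-→d2:-→d3:-→d4:-→d5:-→d6:-→d7:-→d8:-→d9:-→d10:H0  best=H0
  ? 5.40.117.32  path d0:-→d1:-→d2:-→d3:-→d4:-→d5:-→d6:-→d7:-→d8:-→d9:-→d10:H0→d11:-→d12:-→d13:-→d14:-→d15:-→d16:-→d17:-→d18:-→d19:-→d20:-→d21:-→d22:-→d23:-→d24:-→d25:-→d26:-→d27:-→d28:H2  best=H2

== LOOKUPS ==
["H2","H3","H3","H3","H3","H2","H2","H3","H3","H3","no-route","H2","H2","H2","H0","H0","H2"]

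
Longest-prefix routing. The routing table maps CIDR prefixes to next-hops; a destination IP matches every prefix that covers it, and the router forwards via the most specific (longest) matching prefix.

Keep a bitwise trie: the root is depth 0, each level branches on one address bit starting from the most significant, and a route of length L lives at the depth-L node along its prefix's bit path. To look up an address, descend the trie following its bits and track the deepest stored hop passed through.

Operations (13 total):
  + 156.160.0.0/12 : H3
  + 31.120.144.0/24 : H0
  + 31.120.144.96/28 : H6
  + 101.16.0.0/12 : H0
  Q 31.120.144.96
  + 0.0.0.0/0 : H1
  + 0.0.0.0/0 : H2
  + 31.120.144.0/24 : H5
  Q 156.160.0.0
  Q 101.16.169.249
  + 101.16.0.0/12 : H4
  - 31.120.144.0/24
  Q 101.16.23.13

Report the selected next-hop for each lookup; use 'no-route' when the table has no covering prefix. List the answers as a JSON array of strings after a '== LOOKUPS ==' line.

Trace:
  add 156.160.0.0/12 -> H3 at depth 12
  add 31.120.144.0/24 -> H0 at depth 24
  add 31.120.144.96/28 -> H6 at depth 28
  add 101.16.0.0/12 -> H0 at depth 12
  lookup 31.120.144.96: bits 0001111101111000100100000110 walk d0:-→d1:-→d2:-→d3:-→d4:-→d5:-→d6:-→d7:-→d8:-→d9:-→d10:-→d11:-→d12:-→d13:-→d14:-→d15:-→d16:-→d17:-→d18:-→d19:-→d20:-→d21:-→d22:-→d23:-→d24:H0→d25:-→d26:-→d27:-→d28:H6 -> H6
  add 0.0.0.0/0 -> H1 at depth 0
  add 0.0.0.0/0 -> H2 at depth 0
  add 31.120.144.0/24 -> H5 at depth 24
  lookup 156.160.0.0: bits 100111001010 walk d0:H2→d1:-→d2:-→d3:-→d4:-→d5:-→d6:-→d7:-→d8:-→d9:-→d10:-→d11:-→d12:H3 -> H3
  lookup 101.16.169.249: bits 011001010001 walk d0:H2→d1:-→d2:-→d3:-→d4:-→d5:-→d6:-→d7:-→d8:-→d9:-→d10:-→d11:-→d12:H0 -> H0
  add 101.16.0.0/12 -> H4 at depth 12
  del 31.120.144.0/24 (clear depth 24)
  lookup 101.16.23.13: bits 011001010001 walk d0:H2→d1:-→d2:-→d3:-→d4:-→d5:-→d6:-→d7:-→d8:-→d9:-→d10:-→d11:-→d12:H4 -> H4

== LOOKUPS ==
["H6","H3","H0","H4"]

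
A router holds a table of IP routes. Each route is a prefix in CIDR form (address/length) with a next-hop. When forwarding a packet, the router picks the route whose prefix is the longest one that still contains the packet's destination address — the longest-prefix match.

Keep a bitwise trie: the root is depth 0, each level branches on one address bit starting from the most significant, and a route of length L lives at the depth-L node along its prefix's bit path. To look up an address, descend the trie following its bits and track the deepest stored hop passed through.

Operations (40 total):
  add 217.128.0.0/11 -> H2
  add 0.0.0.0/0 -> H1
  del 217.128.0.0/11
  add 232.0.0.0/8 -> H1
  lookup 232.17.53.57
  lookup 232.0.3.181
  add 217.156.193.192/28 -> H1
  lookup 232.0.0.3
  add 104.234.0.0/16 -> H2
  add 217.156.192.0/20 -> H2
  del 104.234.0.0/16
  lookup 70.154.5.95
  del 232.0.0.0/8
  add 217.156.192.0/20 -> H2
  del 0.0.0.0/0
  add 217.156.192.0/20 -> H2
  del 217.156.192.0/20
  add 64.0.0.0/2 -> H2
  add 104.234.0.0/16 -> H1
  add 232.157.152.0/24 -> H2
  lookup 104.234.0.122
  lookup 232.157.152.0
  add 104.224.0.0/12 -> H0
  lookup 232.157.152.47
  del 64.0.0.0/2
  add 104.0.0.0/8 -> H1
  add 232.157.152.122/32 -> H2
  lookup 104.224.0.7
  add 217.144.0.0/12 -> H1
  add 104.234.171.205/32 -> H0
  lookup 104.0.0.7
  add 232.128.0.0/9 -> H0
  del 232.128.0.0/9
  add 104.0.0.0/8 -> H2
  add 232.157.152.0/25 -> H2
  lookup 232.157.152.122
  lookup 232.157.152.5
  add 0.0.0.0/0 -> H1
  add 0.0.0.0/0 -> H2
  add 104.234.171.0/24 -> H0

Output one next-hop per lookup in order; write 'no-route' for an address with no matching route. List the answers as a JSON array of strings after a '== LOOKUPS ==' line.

Process each operation:
  add 217.128.0.0/11 -> H2 at depth 11
  add 0.0.0.0/0 -> H1 at depth 0
  del 217.128.0.0/11 (clear depth 11)
  add 232.0.0.0/8 -> H1 at depth 8
  Q 232.17.53.57: descend 11101000 ; hops seen [H1,H1] ; pick H1
  Q 232.0.3.181: descend 11101000 ; hops seen [H1,H1] ; pick H1
  add 217.156.193.192/28 -> H1 at depth 28
  Q 232.0.0.3: descend 11101000 ; hops seen [H1,H1] ; pick H1
  add 104.234.0.0/16 -> H2 at depth 16
  add 217.156.192.0/20 -> H2 at depth 20
  del 104.234.0.0/16 (clear depth 16)
  Q 70.154.5.95: descend 01 ; hops seen [H1] ; pick H1
  del 232.0.0.0/8 (clear depth 8)
  add 217.156.192.0/20 -> H2 at depth 20
  del 0.0.0.0/0 (clear depth 0)
  add 217.156.192.0/20 -> H2 at depth 20
  del 217.156.192.0/20 (clear depth 20)
  add 64.0.0.0/2 -> H2 at depth 2
  add 104.234.0.0/16 -> H1 at depth 16
  add 232.157.152.0/24 -> H2 at depth 24
  Q 104.234.0.122: descend 0110100011101010 ; hops seen [H2,H1] ; pick H1
  Q 232.157.152.0: descend 111010001001110110011000 ; hops seen [H2] ; pick H2
  add 104.224.0.0/12 -> H0 at depth 12
  Q 232.157.152.47: descend 111010001001110110011000 ; hops seen [H2] ; pick H2
  del 64.0.0.0/2 (clear depth 2)
  add 104.0.0.0/8 -> H1 at depth 8
  add 232.157.152.122/32 -> H2 at depth 32
  Q 104.224.0.7: descend 011010001110 ; hops seen [H1,H0] ; pick H0
  add 217.144.0.0/12 -> H1 at depth 12
  add 104.234.171.205/32 -> H0 at depth 32
  Q 104.0.0.7: descend 01101000 ; hops seen [H1] ; pick H1
  add 232.128.0.0/9 -> H0 at depth 9
  del 232.128.0.0/9 (clear depth 9)
  add 104.0.0.0/8 -> H2 at depth 8
  add 232.157.152.0/25 -> H2 at depth 25
  Q 232.157.152.122: descend 11101000100111011001100001111010 ; hops seen [H2,H2,H2] ; pick H2
  Q 232.157.152.5: descend 1110100010011101100110000 ; hops seen [H2,H2] ; pick H2
  add 0.0.0.0/0 -> H1 at depth 0
  add 0.0.0.0/0 -> H2 at depth 0
  add 104.234.171.0/24 -> H0 at depth 24

== LOOKUPS ==
["H1","H1","H1","H1","H1","H2","H2","H0","H1","H2","H2"]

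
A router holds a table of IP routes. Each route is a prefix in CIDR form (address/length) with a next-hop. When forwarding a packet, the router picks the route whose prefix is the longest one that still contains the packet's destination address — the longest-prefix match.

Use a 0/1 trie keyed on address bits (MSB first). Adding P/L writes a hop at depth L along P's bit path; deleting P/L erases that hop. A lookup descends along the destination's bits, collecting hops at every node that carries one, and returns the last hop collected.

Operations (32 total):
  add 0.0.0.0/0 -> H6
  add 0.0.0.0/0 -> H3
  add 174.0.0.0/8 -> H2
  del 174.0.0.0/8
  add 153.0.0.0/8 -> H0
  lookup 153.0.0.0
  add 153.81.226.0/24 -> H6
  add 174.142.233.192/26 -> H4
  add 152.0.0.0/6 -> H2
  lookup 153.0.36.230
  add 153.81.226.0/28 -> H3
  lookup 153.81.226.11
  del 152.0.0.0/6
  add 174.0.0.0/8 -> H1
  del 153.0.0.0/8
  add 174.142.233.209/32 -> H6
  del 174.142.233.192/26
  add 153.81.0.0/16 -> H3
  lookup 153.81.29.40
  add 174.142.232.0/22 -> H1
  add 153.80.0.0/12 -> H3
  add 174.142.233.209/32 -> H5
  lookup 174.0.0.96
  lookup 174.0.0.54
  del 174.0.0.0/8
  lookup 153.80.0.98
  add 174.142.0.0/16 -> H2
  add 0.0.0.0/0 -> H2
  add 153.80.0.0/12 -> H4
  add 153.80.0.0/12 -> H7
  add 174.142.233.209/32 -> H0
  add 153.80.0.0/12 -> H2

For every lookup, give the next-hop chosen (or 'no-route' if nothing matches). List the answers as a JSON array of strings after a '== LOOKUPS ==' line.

Process each operation:
  + 0.0.0.0/0 (H6) depth=0
  + 0.0.0.0/0 (H3) depth=0
  + 174.0.0.0/8 (H2) depth=8
  del 174.0.0.0/8 (clear depth 8)
  + 153.0.0.0/8 (H0) depth=8
  lookup 153.0.0.0: bits 10011001 walk d0:H3→d1:-→d2:-→d3:-→d4:-→d5:-→d6:-→d7:-→d8:H0 -> H0
  + 153.81.226.0/24 (H6) depth=24
  + 174.142.233.192/26 (H4) depth=26
  + 152.0.0.0/6 (H2) depth=6
  lookup 153.0.36.230: bits 100110010 walk d0:H3→d1:-→d2:-→d3:-→d4:-→d5:-→d6:H2→d7:-→d8:H0→d9:- -> H0
  + 153.81.226.0/28 (H3) depth=28
  lookup 153.81.226.11: bits 1001100101010001111000100000 walk d0:H3→d1:-→d2:-→d3:-→d4:-→d5:-→d6:H2→d7:-→d8:H0→d9:-→d10:-→d11:-→d12:-→d13:-→d14:-→d15:-→d16:-→d17:-→d18:-→d19:-→d20:-→d21:-→d22:-→d23:-→d24:H6→d25:-→d26:-→d27:-→d28:H3 -> H3
  del 152.0.0.0/6 (clear depth 6)
  + 174.0.0.0/8 (H1) depth=8
  del 153.0.0.0/8 (clear depth 8)
  + 174.142.233.209/32 (H6) depth=32
  del 174.142.233.192/26 (clear depth 26)
  + 153.81.0.0/16 (H3) depth=16
  lookup 153.81.29.40: bits 1001100101010001 walk d0:H3→d1:-→d2:-→d3:-→d4:-→d5:-→d6:-→d7:-→d8:-→d9:-→d10:-→d11:-→d12:-→d13:-→d14:-→d15:-→d16:H3 -> H3
  + 174.142.232.0/22 (H1) depth=22
  + 153.80.0.0/12 (H3) depth=12
  + 174.142.233.209/32 (H5) depth=32
  lookup 174.0.0.96: bits 10101110 walk d0:H3→d1:-→d2:-→d3:-→d4:-→d5:-→d6:-→d7:-→d8:H1 -> H1
  lookup 174.0.0.54: bits 10101110 walk d0:H3→d1:-→d2:-→d3:-→d4:-→d5:-→d6:-→d7:-→d8:H1 -> H1
  del 174.0.0.0/8 (clear depth 8)
  lookup 153.80.0.98: bits 100110010101000 walk d0:H3→d1:-→d2:-→d3:-→d4:-→d5:-→d6:-→d7:-→d8:-→d9:-→d10:-→d11:-→d12:H3→d13:-→d14:-→d15:- -> H3
  + 174.142.0.0/16 (H2) depth=16
  + 0.0.0.0/0 (H2) depth=0
  + 153.80.0.0/12 (H4) depth=12
  + 153.80.0.0/12 (H7) depth=12
  + 174.142.233.209/32 (H0) depth=32
  + 153.80.0.0/12 (H2) depth=12

== LOOKUPS ==
["H0","H0","H3","H3","H1","H1","H3"]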